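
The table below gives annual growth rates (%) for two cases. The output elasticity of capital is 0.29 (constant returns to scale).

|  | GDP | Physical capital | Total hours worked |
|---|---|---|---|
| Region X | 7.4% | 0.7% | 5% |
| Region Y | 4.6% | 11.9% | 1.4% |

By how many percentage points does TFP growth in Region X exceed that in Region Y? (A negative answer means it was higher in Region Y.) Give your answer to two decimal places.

Labor's share = 1 − 0.29 = 0.71.
Region X: TFP = 7.4 − 0.203 − 3.55 = 3.647%.
Region Y: TFP = 4.6 − 3.451 − 0.994 = 0.155%.
Difference = 3.647 − (0.155) = 3.492 pp.

3.49 percentage points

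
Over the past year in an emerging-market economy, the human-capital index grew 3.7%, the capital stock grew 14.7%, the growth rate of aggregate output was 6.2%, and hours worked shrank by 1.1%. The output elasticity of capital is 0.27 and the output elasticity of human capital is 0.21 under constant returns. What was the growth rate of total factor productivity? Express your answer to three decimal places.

Labor's share = 1 − 0.27 − 0.21 = 0.52.
The capital stock: 0.27 × 14.7 = 3.969 pp.
The human-capital index: 0.21 × 3.7 = 0.777 pp.
Hours worked: 0.52 × (-1.1) = -0.572 pp.
TFP growth = 6.2 − 4.174 = 2.026%.

2.026%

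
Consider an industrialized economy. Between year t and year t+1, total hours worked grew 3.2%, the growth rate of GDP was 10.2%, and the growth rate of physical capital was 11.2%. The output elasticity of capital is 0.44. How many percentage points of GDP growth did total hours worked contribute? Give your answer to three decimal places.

Labor's share = 1 − 0.44 = 0.56.
Contribution = share × growth = 0.56 × 3.2 = 1.792 pp.

1.792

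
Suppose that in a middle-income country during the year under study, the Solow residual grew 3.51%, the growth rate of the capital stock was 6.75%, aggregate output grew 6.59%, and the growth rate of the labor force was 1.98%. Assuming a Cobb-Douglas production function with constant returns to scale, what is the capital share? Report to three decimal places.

gY = gA + α·gK + (1−α)·gL, so gY − gA − gL = α(gK − gL).
6.59 − 3.51 − 1.98 = α × (6.75 − 1.98).
1.1 = 4.77 α, so α = 0.23061.

α = 0.231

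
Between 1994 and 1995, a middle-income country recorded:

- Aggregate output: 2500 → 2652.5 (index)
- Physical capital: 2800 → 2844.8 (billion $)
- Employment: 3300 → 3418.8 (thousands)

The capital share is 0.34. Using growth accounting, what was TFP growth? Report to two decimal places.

3.18%

Aggregate output growth = (2652.5 − 2500) / 2500 = 6.1%.
Physical capital growth = (2844.8 − 2800) / 2800 = 1.6%.
Employment growth = (3418.8 − 3300) / 3300 = 3.6%.
Labor's share = 1 − 0.34 = 0.66.
Physical capital: 0.34 × 1.6 = 0.544 pp.
Employment: 0.66 × 3.6 = 2.376 pp.
TFP growth = 6.1 − 2.92 = 3.18%.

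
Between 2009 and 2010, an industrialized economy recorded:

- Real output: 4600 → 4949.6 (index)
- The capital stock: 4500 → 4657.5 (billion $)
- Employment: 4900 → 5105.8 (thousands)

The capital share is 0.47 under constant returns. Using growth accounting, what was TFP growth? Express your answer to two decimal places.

Real output growth = (4949.6 − 4600) / 4600 = 7.6%.
The capital stock growth = (4657.5 − 4500) / 4500 = 3.5%.
Employment growth = (5105.8 − 4900) / 4900 = 4.2%.
Labor's share = 1 − 0.47 = 0.53.
The capital stock: 0.47 × 3.5 = 1.645 pp.
Employment: 0.53 × 4.2 = 2.226 pp.
TFP growth = 7.6 − 3.871 = 3.729%.

3.73%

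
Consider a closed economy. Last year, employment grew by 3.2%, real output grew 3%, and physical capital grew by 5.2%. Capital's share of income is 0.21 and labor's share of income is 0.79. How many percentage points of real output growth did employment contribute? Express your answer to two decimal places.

Labor's share = 1 − 0.21 = 0.79.
Contribution = share × growth = 0.79 × 3.2 = 2.528 pp.

2.53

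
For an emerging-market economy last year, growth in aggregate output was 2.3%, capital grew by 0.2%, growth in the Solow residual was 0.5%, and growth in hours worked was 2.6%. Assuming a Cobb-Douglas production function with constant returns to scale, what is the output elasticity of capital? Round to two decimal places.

The output elasticity of capital is 0.33.

gY = gA + α·gK + (1−α)·gL, so gY − gA − gL = α(gK − gL).
2.3 − 0.5 − 2.6 = α × (0.2 − 2.6).
-0.8 = -2.4 α, so α = 0.3333.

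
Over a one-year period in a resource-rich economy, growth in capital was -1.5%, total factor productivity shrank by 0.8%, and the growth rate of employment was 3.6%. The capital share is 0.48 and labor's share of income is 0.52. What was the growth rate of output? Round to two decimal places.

0.35%

Labor's share = 1 − 0.48 = 0.52.
Capital: 0.48 × (-1.5) = -0.72 pp.
Employment: 0.52 × 3.6 = 1.872 pp.
Output growth = -0.8 + 1.152 = 0.352%.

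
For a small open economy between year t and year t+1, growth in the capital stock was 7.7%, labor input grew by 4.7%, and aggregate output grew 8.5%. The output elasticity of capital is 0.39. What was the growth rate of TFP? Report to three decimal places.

Labor's share = 1 − 0.39 = 0.61.
The capital stock: 0.39 × 7.7 = 3.003 pp.
Labor input: 0.61 × 4.7 = 2.867 pp.
TFP growth = 8.5 − 5.87 = 2.63%.

2.630%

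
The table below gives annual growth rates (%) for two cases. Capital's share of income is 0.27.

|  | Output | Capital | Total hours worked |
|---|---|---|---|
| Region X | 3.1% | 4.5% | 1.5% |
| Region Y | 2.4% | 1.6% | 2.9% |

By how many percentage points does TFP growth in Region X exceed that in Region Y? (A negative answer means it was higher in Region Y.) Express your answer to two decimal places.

Labor's share = 1 − 0.27 = 0.73.
Region X: TFP = 3.1 − 1.215 − 1.095 = 0.79%.
Region Y: TFP = 2.4 − 0.432 − 2.117 = -0.149%.
Difference = 0.79 − (-0.149) = 0.939 pp.

0.94 percentage points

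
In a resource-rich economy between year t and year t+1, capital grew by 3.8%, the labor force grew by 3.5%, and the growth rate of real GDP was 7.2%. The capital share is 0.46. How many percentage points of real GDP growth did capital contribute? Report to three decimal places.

Contribution = share × growth = 0.46 × 3.8 = 1.748 pp.

1.748 pp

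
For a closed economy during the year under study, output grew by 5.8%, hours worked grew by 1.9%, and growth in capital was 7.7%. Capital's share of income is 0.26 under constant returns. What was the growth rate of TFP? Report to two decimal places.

2.39%

Labor's share = 1 − 0.26 = 0.74.
Capital: 0.26 × 7.7 = 2.002 pp.
Hours worked: 0.74 × 1.9 = 1.406 pp.
TFP growth = 5.8 − 3.408 = 2.392%.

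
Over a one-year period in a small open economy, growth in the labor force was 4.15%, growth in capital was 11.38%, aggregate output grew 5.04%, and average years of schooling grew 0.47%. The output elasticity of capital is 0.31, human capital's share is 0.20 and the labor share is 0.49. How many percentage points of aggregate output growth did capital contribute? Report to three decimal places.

3.528

Contribution = share × growth = 0.31 × 11.38 = 3.5278 pp.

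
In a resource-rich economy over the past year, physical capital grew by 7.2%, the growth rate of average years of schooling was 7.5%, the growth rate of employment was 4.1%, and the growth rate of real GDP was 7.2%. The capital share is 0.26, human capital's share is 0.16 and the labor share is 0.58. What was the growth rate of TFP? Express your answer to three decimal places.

Labor's share = 1 − 0.26 − 0.16 = 0.58.
Physical capital: 0.26 × 7.2 = 1.872 pp.
Average years of schooling: 0.16 × 7.5 = 1.2 pp.
Employment: 0.58 × 4.1 = 2.378 pp.
TFP growth = 7.2 − 5.45 = 1.75%.

1.750%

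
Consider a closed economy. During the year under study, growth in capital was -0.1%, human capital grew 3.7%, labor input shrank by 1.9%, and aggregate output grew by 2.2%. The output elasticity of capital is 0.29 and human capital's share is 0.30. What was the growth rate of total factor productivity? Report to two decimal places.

Labor's share = 1 − 0.29 − 0.3 = 0.41.
Capital: 0.29 × (-0.1) = -0.029 pp.
Human capital: 0.3 × 3.7 = 1.11 pp.
Labor input: 0.41 × (-1.9) = -0.779 pp.
TFP growth = 2.2 − 0.302 = 1.898%.

Total factor productivity growth was 1.90%.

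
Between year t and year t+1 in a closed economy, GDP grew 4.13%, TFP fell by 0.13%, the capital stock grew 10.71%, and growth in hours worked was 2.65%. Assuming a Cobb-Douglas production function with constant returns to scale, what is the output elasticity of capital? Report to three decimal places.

gY = gA + α·gK + (1−α)·gL, so gY − gA − gL = α(gK − gL).
4.13 + 0.13 − 2.65 = α × (10.71 − 2.65).
1.61 = 8.06 α, so α = 0.19975.

α = 0.200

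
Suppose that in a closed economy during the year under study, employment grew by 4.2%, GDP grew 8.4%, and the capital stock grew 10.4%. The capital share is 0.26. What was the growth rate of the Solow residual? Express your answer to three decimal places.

2.588%

Labor's share = 1 − 0.26 = 0.74.
The capital stock: 0.26 × 10.4 = 2.704 pp.
Employment: 0.74 × 4.2 = 3.108 pp.
TFP growth = 8.4 − 5.812 = 2.588%.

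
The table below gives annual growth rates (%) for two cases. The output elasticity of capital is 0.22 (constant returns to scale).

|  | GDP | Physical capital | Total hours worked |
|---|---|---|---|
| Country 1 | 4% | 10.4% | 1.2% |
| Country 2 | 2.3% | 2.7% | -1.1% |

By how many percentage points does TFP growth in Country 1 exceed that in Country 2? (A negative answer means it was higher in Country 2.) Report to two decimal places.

Labor's share = 1 − 0.22 = 0.78.
Country 1: TFP = 4 − 2.288 − 0.936 = 0.776%.
Country 2: TFP = 2.3 − 0.594 + 0.858 = 2.564%.
Difference = 0.776 − (2.564) = -1.788 pp.

-1.79 percentage points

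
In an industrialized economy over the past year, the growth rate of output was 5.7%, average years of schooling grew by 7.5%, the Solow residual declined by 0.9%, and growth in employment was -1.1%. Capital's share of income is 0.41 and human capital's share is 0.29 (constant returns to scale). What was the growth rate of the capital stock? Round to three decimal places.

11.598%

Labor's share = 1 − 0.41 − 0.29 = 0.3.
gY = gA + 0.29×7.5 + 0.3×(-1.1) + 0.41×g.
0.41×g = 5.7 + 0.9 − 1.845 = 4.755.
g = 4.755 / 0.41 = 11.59756%.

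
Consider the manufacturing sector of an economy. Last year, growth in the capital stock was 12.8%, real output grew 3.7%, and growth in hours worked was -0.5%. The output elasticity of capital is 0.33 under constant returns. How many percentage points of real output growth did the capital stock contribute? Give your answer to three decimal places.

Contribution = share × growth = 0.33 × 12.8 = 4.224 pp.

4.224 percentage points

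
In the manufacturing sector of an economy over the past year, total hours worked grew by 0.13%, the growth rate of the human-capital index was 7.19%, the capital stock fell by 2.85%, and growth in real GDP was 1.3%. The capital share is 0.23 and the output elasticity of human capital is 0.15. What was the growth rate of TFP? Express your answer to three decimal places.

0.796%

Labor's share = 1 − 0.23 − 0.15 = 0.62.
The capital stock: 0.23 × (-2.85) = -0.6555 pp.
The human-capital index: 0.15 × 7.19 = 1.0785 pp.
Total hours worked: 0.62 × 0.13 = 0.0806 pp.
TFP growth = 1.3 − 0.5036 = 0.7964%.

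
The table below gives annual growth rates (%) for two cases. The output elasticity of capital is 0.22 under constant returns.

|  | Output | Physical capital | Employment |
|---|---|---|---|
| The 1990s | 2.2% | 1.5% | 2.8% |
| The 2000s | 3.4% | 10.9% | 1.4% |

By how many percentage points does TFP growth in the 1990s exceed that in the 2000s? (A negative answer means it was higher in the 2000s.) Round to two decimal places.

-0.22 percentage points

Labor's share = 1 − 0.22 = 0.78.
The 1990s: TFP = 2.2 − 0.33 − 2.184 = -0.314%.
The 2000s: TFP = 3.4 − 2.398 − 1.092 = -0.09%.
Difference = -0.314 − (-0.09) = -0.224 pp.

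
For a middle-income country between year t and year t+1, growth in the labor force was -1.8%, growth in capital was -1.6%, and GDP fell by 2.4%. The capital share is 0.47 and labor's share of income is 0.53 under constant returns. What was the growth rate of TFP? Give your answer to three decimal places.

Labor's share = 1 − 0.47 = 0.53.
Capital: 0.47 × (-1.6) = -0.752 pp.
The labor force: 0.53 × (-1.8) = -0.954 pp.
TFP growth = -2.4 + 1.706 = -0.694%.

-0.694%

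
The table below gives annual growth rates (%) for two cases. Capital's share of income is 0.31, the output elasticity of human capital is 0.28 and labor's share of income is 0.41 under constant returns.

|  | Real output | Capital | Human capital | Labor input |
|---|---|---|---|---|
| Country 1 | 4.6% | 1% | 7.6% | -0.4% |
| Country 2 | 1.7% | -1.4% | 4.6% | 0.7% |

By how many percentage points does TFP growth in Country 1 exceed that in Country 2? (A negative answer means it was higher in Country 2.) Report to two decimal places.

Labor's share = 1 − 0.31 − 0.28 = 0.41.
Country 1: TFP = 4.6 − 0.31 − 2.128 + 0.164 = 2.326%.
Country 2: TFP = 1.7 + 0.434 − 1.288 − 0.287 = 0.559%.
Difference = 2.326 − (0.559) = 1.767 pp.

1.77 percentage points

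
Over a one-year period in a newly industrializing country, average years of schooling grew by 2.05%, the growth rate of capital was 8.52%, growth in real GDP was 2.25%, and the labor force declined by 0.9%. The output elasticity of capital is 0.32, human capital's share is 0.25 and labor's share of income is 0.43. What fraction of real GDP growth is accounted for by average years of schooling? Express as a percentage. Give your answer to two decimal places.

Average years of schooling contributed 0.25 × 2.05 = 0.5125 pp.
Share of growth = 0.5125 / 2.25 × 100 = 22.7778%.

Average years of schooling accounted for 22.78% of growth.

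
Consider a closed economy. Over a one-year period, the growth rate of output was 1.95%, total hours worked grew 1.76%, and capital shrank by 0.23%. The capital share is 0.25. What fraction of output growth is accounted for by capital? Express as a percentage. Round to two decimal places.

Capital contributed 0.25 × (-0.23) = -0.0575 pp.
Share of growth = -0.0575 / 1.95 × 100 = -2.9487%.

Capital accounted for -2.95% of growth.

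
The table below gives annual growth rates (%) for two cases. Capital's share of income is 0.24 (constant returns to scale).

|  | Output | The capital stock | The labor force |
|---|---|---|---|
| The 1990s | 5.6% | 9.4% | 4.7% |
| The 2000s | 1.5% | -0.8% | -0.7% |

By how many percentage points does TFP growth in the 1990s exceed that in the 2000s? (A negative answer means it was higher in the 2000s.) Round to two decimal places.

-2.45 percentage points

Labor's share = 1 − 0.24 = 0.76.
The 1990s: TFP = 5.6 − 2.256 − 3.572 = -0.228%.
The 2000s: TFP = 1.5 + 0.192 + 0.532 = 2.224%.
Difference = -0.228 − (2.224) = -2.452 pp.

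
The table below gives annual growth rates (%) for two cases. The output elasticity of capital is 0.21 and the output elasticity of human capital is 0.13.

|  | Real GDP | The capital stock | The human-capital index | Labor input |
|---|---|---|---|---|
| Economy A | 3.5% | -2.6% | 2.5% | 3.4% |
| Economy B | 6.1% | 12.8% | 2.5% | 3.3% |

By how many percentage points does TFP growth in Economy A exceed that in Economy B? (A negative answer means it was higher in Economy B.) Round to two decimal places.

Labor's share = 1 − 0.21 − 0.13 = 0.66.
Economy A: TFP = 3.5 + 0.546 − 0.325 − 2.244 = 1.477%.
Economy B: TFP = 6.1 − 2.688 − 0.325 − 2.178 = 0.909%.
Difference = 1.477 − (0.909) = 0.568 pp.

0.57 percentage points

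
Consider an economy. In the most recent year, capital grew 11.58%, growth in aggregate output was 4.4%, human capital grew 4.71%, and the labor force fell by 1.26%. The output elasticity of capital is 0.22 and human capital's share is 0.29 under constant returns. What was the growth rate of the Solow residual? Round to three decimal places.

The Solow residual growth was 1.104%.

Labor's share = 1 − 0.22 − 0.29 = 0.49.
Capital: 0.22 × 11.58 = 2.5476 pp.
Human capital: 0.29 × 4.71 = 1.3659 pp.
The labor force: 0.49 × (-1.26) = -0.6174 pp.
TFP growth = 4.4 − 3.2961 = 1.1039%.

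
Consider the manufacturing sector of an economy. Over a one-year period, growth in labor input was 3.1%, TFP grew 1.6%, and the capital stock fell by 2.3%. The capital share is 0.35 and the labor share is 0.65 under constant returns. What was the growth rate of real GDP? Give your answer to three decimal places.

2.810%

Labor's share = 1 − 0.35 = 0.65.
The capital stock: 0.35 × (-2.3) = -0.805 pp.
Labor input: 0.65 × 3.1 = 2.015 pp.
Output growth = 1.6 + 1.21 = 2.81%.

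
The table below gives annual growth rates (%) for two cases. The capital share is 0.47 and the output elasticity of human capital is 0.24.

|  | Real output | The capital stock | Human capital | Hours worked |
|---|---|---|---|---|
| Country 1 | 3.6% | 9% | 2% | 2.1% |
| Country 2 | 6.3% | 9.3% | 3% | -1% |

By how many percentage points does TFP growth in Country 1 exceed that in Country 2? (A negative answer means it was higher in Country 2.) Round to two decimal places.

Labor's share = 1 − 0.47 − 0.24 = 0.29.
Country 1: TFP = 3.6 − 4.23 − 0.48 − 0.609 = -1.719%.
Country 2: TFP = 6.3 − 4.371 − 0.72 + 0.29 = 1.499%.
Difference = -1.719 − (1.499) = -3.218 pp.

-3.22 percentage points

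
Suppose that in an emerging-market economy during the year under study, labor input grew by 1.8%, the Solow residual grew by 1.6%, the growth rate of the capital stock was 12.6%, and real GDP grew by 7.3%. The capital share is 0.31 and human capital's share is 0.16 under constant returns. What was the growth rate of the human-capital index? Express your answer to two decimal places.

Labor's share = 1 − 0.31 − 0.16 = 0.53.
gY = gA + 0.31×12.6 + 0.53×1.8 + 0.16×g.
0.16×g = 7.3 − 1.6 − 4.86 = 0.84.
g = 0.84 / 0.16 = 5.25%.

The human-capital index grew 5.25%.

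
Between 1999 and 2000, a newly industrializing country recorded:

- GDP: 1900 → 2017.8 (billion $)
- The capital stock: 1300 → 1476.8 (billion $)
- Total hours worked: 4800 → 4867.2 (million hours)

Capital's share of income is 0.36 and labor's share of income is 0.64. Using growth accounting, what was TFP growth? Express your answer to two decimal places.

0.41%

GDP growth = (2017.8 − 1900) / 1900 = 6.2%.
The capital stock growth = (1476.8 − 1300) / 1300 = 13.6%.
Total hours worked growth = (4867.2 − 4800) / 4800 = 1.4%.
Labor's share = 1 − 0.36 = 0.64.
The capital stock: 0.36 × 13.6 = 4.896 pp.
Total hours worked: 0.64 × 1.4 = 0.896 pp.
TFP growth = 6.2 − 5.792 = 0.408%.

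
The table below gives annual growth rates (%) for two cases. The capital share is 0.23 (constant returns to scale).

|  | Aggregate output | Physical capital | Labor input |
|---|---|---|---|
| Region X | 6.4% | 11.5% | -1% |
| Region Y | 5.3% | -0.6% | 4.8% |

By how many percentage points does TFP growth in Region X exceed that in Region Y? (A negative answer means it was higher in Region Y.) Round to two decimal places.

2.78 percentage points

Labor's share = 1 − 0.23 = 0.77.
Region X: TFP = 6.4 − 2.645 + 0.77 = 4.525%.
Region Y: TFP = 5.3 + 0.138 − 3.696 = 1.742%.
Difference = 4.525 − (1.742) = 2.783 pp.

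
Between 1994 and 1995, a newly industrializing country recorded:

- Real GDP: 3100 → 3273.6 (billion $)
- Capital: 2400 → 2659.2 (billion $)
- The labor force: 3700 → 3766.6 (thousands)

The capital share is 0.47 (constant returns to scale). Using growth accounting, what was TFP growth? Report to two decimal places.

Real GDP growth = (3273.6 − 3100) / 3100 = 5.6%.
Capital growth = (2659.2 − 2400) / 2400 = 10.8%.
The labor force growth = (3766.6 − 3700) / 3700 = 1.8%.
Labor's share = 1 − 0.47 = 0.53.
Capital: 0.47 × 10.8 = 5.076 pp.
The labor force: 0.53 × 1.8 = 0.954 pp.
TFP growth = 5.6 − 6.03 = -0.43%.

-0.43%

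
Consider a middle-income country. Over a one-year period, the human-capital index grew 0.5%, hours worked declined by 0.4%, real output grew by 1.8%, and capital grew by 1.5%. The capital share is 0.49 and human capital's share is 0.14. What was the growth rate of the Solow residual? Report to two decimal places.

Labor's share = 1 − 0.49 − 0.14 = 0.37.
Capital: 0.49 × 1.5 = 0.735 pp.
The human-capital index: 0.14 × 0.5 = 0.07 pp.
Hours worked: 0.37 × (-0.4) = -0.148 pp.
TFP growth = 1.8 − 0.657 = 1.143%.

The Solow residual growth was 1.14%.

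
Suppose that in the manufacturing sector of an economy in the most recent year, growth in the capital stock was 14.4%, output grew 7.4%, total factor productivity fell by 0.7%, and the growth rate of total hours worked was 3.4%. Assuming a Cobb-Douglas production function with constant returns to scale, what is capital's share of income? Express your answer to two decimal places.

gY = gA + α·gK + (1−α)·gL, so gY − gA − gL = α(gK − gL).
7.4 + 0.7 − 3.4 = α × (14.4 − 3.4).
4.7 = 11 α, so α = 0.4273.

α = 0.43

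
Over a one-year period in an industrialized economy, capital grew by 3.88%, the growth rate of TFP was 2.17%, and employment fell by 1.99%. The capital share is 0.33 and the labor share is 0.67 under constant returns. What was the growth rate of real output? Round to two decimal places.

Labor's share = 1 − 0.33 = 0.67.
Capital: 0.33 × 3.88 = 1.2804 pp.
Employment: 0.67 × (-1.99) = -1.3333 pp.
Output growth = 2.17 + (-0.0529) = 2.1171%.

2.12%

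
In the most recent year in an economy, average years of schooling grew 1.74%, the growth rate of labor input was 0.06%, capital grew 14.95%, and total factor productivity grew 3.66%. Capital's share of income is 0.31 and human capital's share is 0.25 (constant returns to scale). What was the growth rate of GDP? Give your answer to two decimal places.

8.76%

Labor's share = 1 − 0.31 − 0.25 = 0.44.
Capital: 0.31 × 14.95 = 4.6345 pp.
Average years of schooling: 0.25 × 1.74 = 0.435 pp.
Labor input: 0.44 × 0.06 = 0.0264 pp.
Output growth = 3.66 + 5.0959 = 8.7559%.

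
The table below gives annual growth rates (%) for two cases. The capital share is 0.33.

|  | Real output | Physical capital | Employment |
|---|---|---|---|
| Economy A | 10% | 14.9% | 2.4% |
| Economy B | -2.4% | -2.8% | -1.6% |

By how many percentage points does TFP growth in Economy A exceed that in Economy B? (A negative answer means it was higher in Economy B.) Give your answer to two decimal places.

Labor's share = 1 − 0.33 = 0.67.
Economy A: TFP = 10 − 4.917 − 1.608 = 3.475%.
Economy B: TFP = -2.4 + 0.924 + 1.072 = -0.404%.
Difference = 3.475 − (-0.404) = 3.879 pp.

3.88 percentage points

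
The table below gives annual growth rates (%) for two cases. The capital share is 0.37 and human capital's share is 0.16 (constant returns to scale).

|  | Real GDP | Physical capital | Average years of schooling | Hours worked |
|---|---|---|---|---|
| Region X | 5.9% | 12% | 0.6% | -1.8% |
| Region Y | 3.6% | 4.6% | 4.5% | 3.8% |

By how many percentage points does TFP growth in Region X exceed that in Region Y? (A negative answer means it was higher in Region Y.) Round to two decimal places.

2.82 percentage points

Labor's share = 1 − 0.37 − 0.16 = 0.47.
Region X: TFP = 5.9 − 4.44 − 0.096 + 0.846 = 2.21%.
Region Y: TFP = 3.6 − 1.702 − 0.72 − 1.786 = -0.608%.
Difference = 2.21 − (-0.608) = 2.818 pp.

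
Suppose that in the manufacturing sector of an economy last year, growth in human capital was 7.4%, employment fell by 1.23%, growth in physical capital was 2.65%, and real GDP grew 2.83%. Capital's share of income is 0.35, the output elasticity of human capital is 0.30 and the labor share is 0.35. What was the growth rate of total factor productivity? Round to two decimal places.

Labor's share = 1 − 0.35 − 0.3 = 0.35.
Physical capital: 0.35 × 2.65 = 0.9275 pp.
Human capital: 0.3 × 7.4 = 2.22 pp.
Employment: 0.35 × (-1.23) = -0.4305 pp.
TFP growth = 2.83 − 2.717 = 0.113%.

0.11%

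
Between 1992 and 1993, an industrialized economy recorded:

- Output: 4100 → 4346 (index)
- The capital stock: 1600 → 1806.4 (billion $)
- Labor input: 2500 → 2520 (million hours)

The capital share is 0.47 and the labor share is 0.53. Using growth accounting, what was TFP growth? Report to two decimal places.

-0.49%

Output growth = (4346 − 4100) / 4100 = 6%.
The capital stock growth = (1806.4 − 1600) / 1600 = 12.9%.
Labor input growth = (2520 − 2500) / 2500 = 0.8%.
Labor's share = 1 − 0.47 = 0.53.
The capital stock: 0.47 × 12.9 = 6.063 pp.
Labor input: 0.53 × 0.8 = 0.424 pp.
TFP growth = 6 − 6.487 = -0.487%.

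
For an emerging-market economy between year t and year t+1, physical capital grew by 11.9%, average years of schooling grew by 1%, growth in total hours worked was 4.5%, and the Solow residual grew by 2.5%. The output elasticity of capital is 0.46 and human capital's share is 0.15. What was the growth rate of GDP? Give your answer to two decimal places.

Labor's share = 1 − 0.46 − 0.15 = 0.39.
Physical capital: 0.46 × 11.9 = 5.474 pp.
Average years of schooling: 0.15 × 1 = 0.15 pp.
Total hours worked: 0.39 × 4.5 = 1.755 pp.
Output growth = 2.5 + 7.379 = 9.879%.

9.88%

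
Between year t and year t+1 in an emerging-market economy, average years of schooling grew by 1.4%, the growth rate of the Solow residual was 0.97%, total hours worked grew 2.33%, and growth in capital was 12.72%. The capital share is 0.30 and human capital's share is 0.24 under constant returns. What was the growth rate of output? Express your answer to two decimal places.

Labor's share = 1 − 0.3 − 0.24 = 0.46.
Capital: 0.3 × 12.72 = 3.816 pp.
Average years of schooling: 0.24 × 1.4 = 0.336 pp.
Total hours worked: 0.46 × 2.33 = 1.0718 pp.
Output growth = 0.97 + 5.2238 = 6.1938%.

6.19%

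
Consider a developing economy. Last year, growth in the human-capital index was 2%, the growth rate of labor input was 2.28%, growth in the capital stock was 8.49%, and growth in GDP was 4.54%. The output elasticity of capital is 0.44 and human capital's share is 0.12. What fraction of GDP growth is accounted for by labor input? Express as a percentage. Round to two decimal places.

Labor input accounted for 22.10% of growth.

Labor's share = 1 − 0.44 − 0.12 = 0.44.
Labor input contributed 0.44 × 2.28 = 1.0032 pp.
Share of growth = 1.0032 / 4.54 × 100 = 22.0969%.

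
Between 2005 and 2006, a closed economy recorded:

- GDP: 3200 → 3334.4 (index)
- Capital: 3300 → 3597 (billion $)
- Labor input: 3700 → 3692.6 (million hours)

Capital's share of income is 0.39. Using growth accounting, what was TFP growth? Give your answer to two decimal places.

GDP growth = (3334.4 − 3200) / 3200 = 4.2%.
Capital growth = (3597 − 3300) / 3300 = 9%.
Labor input growth = (3692.6 − 3700) / 3700 = -0.2%.
Labor's share = 1 − 0.39 = 0.61.
Capital: 0.39 × 9 = 3.51 pp.
Labor input: 0.61 × (-0.2) = -0.122 pp.
TFP growth = 4.2 − 3.388 = 0.812%.

TFP grew 0.81%.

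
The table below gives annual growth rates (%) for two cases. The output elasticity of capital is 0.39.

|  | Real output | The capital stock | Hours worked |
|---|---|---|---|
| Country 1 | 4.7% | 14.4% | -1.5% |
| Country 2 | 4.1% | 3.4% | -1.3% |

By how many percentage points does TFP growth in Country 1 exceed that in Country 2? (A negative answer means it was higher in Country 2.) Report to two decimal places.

-3.57 percentage points

Labor's share = 1 − 0.39 = 0.61.
Country 1: TFP = 4.7 − 5.616 + 0.915 = -0.001%.
Country 2: TFP = 4.1 − 1.326 + 0.793 = 3.567%.
Difference = -0.001 − (3.567) = -3.568 pp.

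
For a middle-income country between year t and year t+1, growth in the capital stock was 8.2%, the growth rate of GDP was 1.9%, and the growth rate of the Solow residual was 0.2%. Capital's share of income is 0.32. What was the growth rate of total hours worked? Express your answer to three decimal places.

Labor's share = 1 − 0.32 = 0.68.
gY = gA + 0.32×8.2 + 0.68×g.
0.68×g = 1.9 − 0.2 − 2.624 = -0.924.
g = -0.924 / 0.68 = -1.35882%.

-1.359%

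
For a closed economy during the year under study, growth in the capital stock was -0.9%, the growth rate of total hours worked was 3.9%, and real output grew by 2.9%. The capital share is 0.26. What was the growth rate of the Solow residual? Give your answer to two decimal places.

Labor's share = 1 − 0.26 = 0.74.
The capital stock: 0.26 × (-0.9) = -0.234 pp.
Total hours worked: 0.74 × 3.9 = 2.886 pp.
TFP growth = 2.9 − 2.652 = 0.248%.

0.25%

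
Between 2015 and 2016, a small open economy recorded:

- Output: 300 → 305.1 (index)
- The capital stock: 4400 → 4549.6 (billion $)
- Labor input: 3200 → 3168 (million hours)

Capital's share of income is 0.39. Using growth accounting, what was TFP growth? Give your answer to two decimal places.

Output growth = (305.1 − 300) / 300 = 1.7%.
The capital stock growth = (4549.6 − 4400) / 4400 = 3.4%.
Labor input growth = (3168 − 3200) / 3200 = -1%.
Labor's share = 1 − 0.39 = 0.61.
The capital stock: 0.39 × 3.4 = 1.326 pp.
Labor input: 0.61 × (-1) = -0.61 pp.
TFP growth = 1.7 − 0.716 = 0.984%.

0.98%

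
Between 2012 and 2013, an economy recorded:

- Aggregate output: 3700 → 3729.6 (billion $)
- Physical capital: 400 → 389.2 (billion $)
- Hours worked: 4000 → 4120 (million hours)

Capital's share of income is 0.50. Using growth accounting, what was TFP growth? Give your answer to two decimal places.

Aggregate output growth = (3729.6 − 3700) / 3700 = 0.8%.
Physical capital growth = (389.2 − 400) / 400 = -2.7%.
Hours worked growth = (4120 − 4000) / 4000 = 3%.
Labor's share = 1 − 0.5 = 0.5.
Physical capital: 0.5 × (-2.7) = -1.35 pp.
Hours worked: 0.5 × 3 = 1.5 pp.
TFP growth = 0.8 − 0.15 = 0.65%.

0.65%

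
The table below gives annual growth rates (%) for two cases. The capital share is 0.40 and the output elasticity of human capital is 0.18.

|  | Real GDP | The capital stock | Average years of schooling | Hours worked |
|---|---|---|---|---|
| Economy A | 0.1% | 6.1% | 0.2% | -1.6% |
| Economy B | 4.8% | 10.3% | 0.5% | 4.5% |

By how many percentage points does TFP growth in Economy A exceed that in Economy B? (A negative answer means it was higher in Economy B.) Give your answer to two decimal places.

Labor's share = 1 − 0.4 − 0.18 = 0.42.
Economy A: TFP = 0.1 − 2.44 − 0.036 + 0.672 = -1.704%.
Economy B: TFP = 4.8 − 4.12 − 0.09 − 1.89 = -1.3%.
Difference = -1.704 − (-1.3) = -0.404 pp.

-0.40 percentage points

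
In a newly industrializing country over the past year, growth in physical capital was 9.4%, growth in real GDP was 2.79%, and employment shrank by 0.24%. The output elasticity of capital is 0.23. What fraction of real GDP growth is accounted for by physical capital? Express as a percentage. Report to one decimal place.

77.5%

Physical capital contributed 0.23 × 9.4 = 2.162 pp.
Share of growth = 2.162 / 2.79 × 100 = 77.491%.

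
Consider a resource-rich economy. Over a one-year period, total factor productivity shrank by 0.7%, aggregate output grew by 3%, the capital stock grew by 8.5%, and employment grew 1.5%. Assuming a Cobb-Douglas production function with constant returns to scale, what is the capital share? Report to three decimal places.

gY = gA + α·gK + (1−α)·gL, so gY − gA − gL = α(gK − gL).
3 + 0.7 − 1.5 = α × (8.5 − 1.5).
2.2 = 7 α, so α = 0.31429.

α = 0.314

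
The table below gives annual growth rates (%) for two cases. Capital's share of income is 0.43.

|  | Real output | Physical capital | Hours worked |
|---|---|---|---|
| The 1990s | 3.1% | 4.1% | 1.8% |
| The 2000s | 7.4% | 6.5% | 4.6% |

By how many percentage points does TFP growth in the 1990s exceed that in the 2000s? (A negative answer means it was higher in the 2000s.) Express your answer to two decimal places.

Labor's share = 1 − 0.43 = 0.57.
The 1990s: TFP = 3.1 − 1.763 − 1.026 = 0.311%.
The 2000s: TFP = 7.4 − 2.795 − 2.622 = 1.983%.
Difference = 0.311 − (1.983) = -1.672 pp.

-1.67 percentage points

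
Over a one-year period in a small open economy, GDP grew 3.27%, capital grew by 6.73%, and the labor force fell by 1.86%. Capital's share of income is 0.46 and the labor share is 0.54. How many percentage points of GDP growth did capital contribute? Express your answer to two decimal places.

Contribution = share × growth = 0.46 × 6.73 = 3.0958 pp.

3.10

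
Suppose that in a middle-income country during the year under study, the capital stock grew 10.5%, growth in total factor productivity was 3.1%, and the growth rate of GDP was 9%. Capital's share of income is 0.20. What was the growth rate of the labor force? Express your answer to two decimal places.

4.75%

Labor's share = 1 − 0.2 = 0.8.
gY = gA + 0.2×10.5 + 0.8×g.
0.8×g = 9 − 3.1 − 2.1 = 3.8.
g = 3.8 / 0.8 = 4.75%.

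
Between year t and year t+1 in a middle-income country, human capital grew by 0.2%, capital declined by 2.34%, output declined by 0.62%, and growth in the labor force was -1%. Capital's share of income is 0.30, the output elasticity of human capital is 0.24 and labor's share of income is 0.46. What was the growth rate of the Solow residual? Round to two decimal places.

0.49%

Labor's share = 1 − 0.3 − 0.24 = 0.46.
Capital: 0.3 × (-2.34) = -0.702 pp.
Human capital: 0.24 × 0.2 = 0.048 pp.
The labor force: 0.46 × (-1) = -0.46 pp.
TFP growth = -0.62 + 1.114 = 0.494%.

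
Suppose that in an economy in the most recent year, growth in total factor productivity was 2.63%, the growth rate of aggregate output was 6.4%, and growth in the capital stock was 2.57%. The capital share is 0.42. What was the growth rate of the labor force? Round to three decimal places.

Labor's share = 1 − 0.42 = 0.58.
gY = gA + 0.42×2.57 + 0.58×g.
0.58×g = 6.4 − 2.63 − 1.0794 = 2.6906.
g = 2.6906 / 0.58 = 4.63897%.

The labor force grew 4.639%.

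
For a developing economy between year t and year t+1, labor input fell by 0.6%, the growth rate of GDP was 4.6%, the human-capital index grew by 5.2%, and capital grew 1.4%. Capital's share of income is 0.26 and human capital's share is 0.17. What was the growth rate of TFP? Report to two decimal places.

Labor's share = 1 − 0.26 − 0.17 = 0.57.
Capital: 0.26 × 1.4 = 0.364 pp.
The human-capital index: 0.17 × 5.2 = 0.884 pp.
Labor input: 0.57 × (-0.6) = -0.342 pp.
TFP growth = 4.6 − 0.906 = 3.694%.

3.69%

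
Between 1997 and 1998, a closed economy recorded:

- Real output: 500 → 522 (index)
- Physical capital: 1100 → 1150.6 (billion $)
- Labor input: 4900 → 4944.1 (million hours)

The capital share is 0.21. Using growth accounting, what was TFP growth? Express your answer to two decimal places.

Real output growth = (522 − 500) / 500 = 4.4%.
Physical capital growth = (1150.6 − 1100) / 1100 = 4.6%.
Labor input growth = (4944.1 − 4900) / 4900 = 0.9%.
Labor's share = 1 − 0.21 = 0.79.
Physical capital: 0.21 × 4.6 = 0.966 pp.
Labor input: 0.79 × 0.9 = 0.711 pp.
TFP growth = 4.4 − 1.677 = 2.723%.

2.72%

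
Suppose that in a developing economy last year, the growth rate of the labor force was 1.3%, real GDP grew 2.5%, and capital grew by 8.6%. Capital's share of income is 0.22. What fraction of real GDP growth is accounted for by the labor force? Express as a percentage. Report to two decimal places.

Labor's share = 1 − 0.22 = 0.78.
The labor force contributed 0.78 × 1.3 = 1.014 pp.
Share of growth = 1.014 / 2.5 × 100 = 40.56%.

The labor force accounted for 40.56% of growth.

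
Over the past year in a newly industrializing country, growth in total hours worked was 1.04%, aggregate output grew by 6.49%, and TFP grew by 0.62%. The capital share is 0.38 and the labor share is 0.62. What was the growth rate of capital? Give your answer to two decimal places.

13.75%

Labor's share = 1 − 0.38 = 0.62.
gY = gA + 0.62×1.04 + 0.38×g.
0.38×g = 6.49 − 0.62 − 0.6448 = 5.2252.
g = 5.2252 / 0.38 = 13.7505%.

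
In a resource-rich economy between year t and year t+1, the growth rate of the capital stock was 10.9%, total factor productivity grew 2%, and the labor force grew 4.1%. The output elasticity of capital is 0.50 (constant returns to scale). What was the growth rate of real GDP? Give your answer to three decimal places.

Labor's share = 1 − 0.5 = 0.5.
The capital stock: 0.5 × 10.9 = 5.45 pp.
The labor force: 0.5 × 4.1 = 2.05 pp.
Output growth = 2 + 7.5 = 9.5%.

9.500%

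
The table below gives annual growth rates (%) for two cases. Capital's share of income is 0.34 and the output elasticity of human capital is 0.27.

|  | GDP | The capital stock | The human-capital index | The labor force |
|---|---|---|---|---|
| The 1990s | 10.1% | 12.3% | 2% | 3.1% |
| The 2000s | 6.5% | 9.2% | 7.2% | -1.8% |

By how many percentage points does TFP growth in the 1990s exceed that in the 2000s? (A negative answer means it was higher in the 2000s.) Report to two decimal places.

2.04 percentage points

Labor's share = 1 − 0.34 − 0.27 = 0.39.
The 1990s: TFP = 10.1 − 4.182 − 0.54 − 1.209 = 4.169%.
The 2000s: TFP = 6.5 − 3.128 − 1.944 + 0.702 = 2.13%.
Difference = 4.169 − (2.13) = 2.039 pp.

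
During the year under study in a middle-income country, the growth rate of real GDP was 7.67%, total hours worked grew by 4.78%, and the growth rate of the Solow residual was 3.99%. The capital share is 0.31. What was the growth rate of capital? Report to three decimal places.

Labor's share = 1 − 0.31 = 0.69.
gY = gA + 0.69×4.78 + 0.31×g.
0.31×g = 7.67 − 3.99 − 3.2982 = 0.3818.
g = 0.3818 / 0.31 = 1.23161%.

1.232%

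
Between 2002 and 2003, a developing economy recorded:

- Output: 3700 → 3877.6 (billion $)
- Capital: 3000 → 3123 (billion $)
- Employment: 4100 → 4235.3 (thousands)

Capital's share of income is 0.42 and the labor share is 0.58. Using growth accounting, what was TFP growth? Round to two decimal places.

Output growth = (3877.6 − 3700) / 3700 = 4.8%.
Capital growth = (3123 − 3000) / 3000 = 4.1%.
Employment growth = (4235.3 − 4100) / 4100 = 3.3%.
Labor's share = 1 − 0.42 = 0.58.
Capital: 0.42 × 4.1 = 1.722 pp.
Employment: 0.58 × 3.3 = 1.914 pp.
TFP growth = 4.8 − 3.636 = 1.164%.

TFP grew 1.16%.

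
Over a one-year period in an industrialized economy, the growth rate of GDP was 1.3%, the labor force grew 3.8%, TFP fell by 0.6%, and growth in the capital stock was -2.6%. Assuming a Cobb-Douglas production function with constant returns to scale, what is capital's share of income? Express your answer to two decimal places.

gY = gA + α·gK + (1−α)·gL, so gY − gA − gL = α(gK − gL).
1.3 + 0.6 − 3.8 = α × (-2.6 − 3.8).
-1.9 = -6.4 α, so α = 0.2969.

0.30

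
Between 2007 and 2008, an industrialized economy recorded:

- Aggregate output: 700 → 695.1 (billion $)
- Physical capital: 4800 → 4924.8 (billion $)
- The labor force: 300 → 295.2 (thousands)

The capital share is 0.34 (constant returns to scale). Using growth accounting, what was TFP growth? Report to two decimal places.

Aggregate output growth = (695.1 − 700) / 700 = -0.7%.
Physical capital growth = (4924.8 − 4800) / 4800 = 2.6%.
The labor force growth = (295.2 − 300) / 300 = -1.6%.
Labor's share = 1 − 0.34 = 0.66.
Physical capital: 0.34 × 2.6 = 0.884 pp.
The labor force: 0.66 × (-1.6) = -1.056 pp.
TFP growth = -0.7 + 0.172 = -0.528%.

-0.53%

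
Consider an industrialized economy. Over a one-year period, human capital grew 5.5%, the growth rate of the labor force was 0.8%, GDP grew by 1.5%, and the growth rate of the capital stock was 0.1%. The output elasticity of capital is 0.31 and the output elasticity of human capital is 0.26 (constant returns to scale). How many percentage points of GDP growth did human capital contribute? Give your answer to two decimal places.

Contribution = share × growth = 0.26 × 5.5 = 1.43 pp.

1.43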